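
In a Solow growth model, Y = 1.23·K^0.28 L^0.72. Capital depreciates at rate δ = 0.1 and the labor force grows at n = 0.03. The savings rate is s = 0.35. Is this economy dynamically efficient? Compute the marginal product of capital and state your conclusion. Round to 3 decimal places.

Capital per worker breaks even when investment replaces (n + δ)·k; here n + δ = 0.13.
Steady-state k*: s·A·k^0.28 = 0.13·k gives k* = (0.35·1.23/0.13)^(1/0.72) ≈ 5.2755.
MPK = 0.28·1.23·5.2755^(-0.72) ≈ 0.1040.
MPK < n+δ = 0.13, so the economy is dynamically inefficient (over-saving).

dynamically inefficient; MPK ≈ 0.104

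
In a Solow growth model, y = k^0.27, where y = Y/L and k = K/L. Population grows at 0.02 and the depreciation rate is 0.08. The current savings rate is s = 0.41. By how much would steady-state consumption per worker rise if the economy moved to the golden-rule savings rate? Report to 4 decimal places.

Δc ≈ 0.0598

n + δ = 0.02 + 0.08 = 0.1.
Current steady state (s = 0.41): k* = (0.41/0.1)^(1/0.73) ≈ 6.9092, y* = 6.9092^0.27 ≈ 1.6852, c* = (1−0.41)·1.6852 ≈ 0.9943.
Golden rule sets MPK = n+δ: 0.27·k^(0.27−1) = 0.1, so k_gold = (0.27/0.1)^(1/0.73) ≈ 3.8986.
y_gold = 3.8986^0.27 ≈ 1.4439, c_gold = y_gold − 0.1·k_gold ≈ 1.0541.
Gain: Δc = 1.0541 − 0.9943 ≈ 0.0598.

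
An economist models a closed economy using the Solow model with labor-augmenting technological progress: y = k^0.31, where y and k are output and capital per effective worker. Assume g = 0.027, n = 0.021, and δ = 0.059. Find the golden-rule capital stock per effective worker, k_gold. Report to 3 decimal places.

Capital per effective worker breaks even when investment replaces (n + g + δ)·k; here n + g + δ = 0.107.
Maximizing c = f(k) − (n+g+δ)·k gives f'(k) = n+g+δ, i.e. 0.31·k^(0.31−1) = 0.107, so k_gold = (0.31/0.107)^(1/0.69) ≈ 4.6723.

k_gold ≈ 4.672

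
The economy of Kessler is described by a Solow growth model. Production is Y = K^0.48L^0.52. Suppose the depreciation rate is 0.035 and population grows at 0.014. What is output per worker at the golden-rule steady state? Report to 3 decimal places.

n + δ = 0.014 + 0.035 = 0.049.
At the golden rule the marginal product of capital equals n+δ: 0.48·k^(0.48−1) = 0.049. Solving, k_gold = (0.48/0.049)^(1/0.52) ≈ 80.5112.
Output: y_gold = k_gold^0.48 = 80.5112^0.48 ≈ 8.2188.

y_gold ≈ 8.219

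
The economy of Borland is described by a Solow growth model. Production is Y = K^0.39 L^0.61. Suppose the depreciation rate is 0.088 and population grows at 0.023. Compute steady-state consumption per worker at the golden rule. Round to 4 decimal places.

c_gold ≈ 1.3622

Capital per worker breaks even when investment replaces (n + δ)·k; here n + δ = 0.111.
Maximizing c = f(k) − (n+δ)·k gives f'(k) = n+δ, i.e. 0.39·k^(0.39−1) = 0.111, so k_gold = (0.39/0.111)^(1/0.61) ≈ 7.8462.
y_gold = 7.8462^0.39 ≈ 2.2331.
c_gold = y_gold − (n+δ)·k_gold = 2.2331 − 0.111·7.8462 ≈ 1.3622.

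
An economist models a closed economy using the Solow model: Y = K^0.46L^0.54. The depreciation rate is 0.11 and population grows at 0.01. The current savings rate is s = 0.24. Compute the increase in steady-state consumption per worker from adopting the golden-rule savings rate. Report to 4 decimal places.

Break-even investment rate: n + δ = 0.01 + 0.11 = 0.12.
Current steady state (s = 0.24): k* = (0.24/0.12)^(1/0.54) ≈ 3.6096, y* = 3.6096^0.46 ≈ 1.8048, c* = (1−0.24)·1.8048 ≈ 1.3717.
At the golden rule the marginal product of capital equals n+δ: 0.46·k^(0.46−1) = 0.12. Solving, k_gold = (0.46/0.12)^(1/0.54) ≈ 12.0420.
y_gold = 12.0420^0.46 ≈ 3.1414, c_gold = y_gold − 0.12·k_gold ≈ 1.6963.
Gain: Δc = 1.6963 − 1.3717 ≈ 0.3247.

Δc ≈ 0.3247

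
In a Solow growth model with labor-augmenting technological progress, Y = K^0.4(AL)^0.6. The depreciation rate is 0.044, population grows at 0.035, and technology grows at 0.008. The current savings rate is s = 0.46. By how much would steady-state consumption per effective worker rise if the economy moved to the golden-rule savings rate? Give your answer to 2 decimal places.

Break-even investment rate: n + g + δ = 0.035 + 0.008 + 0.044 = 0.087.
Current steady state (s = 0.46): k* = (0.46/0.087)^(1/0.6) ≈ 16.0471, y* = 16.0471^0.4 ≈ 3.0350, c* = (1−0.46)·3.0350 ≈ 1.6389.
Maximizing c = f(k) − (n+g+δ)·k gives f'(k) = n+g+δ, i.e. 0.4·k^(0.4−1) = 0.087, so k_gold = (0.4/0.087)^(1/0.6) ≈ 12.7126.
y_gold = 12.7126^0.4 ≈ 2.7650, c_gold = y_gold − 0.087·k_gold ≈ 1.6590.
Gain: Δc = 1.6590 − 1.6389 ≈ 0.0201.

Δc ≈ 0.02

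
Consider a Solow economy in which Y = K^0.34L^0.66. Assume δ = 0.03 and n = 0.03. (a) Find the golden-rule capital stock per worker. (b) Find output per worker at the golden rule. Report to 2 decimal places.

n + δ = 0.03 + 0.03 = 0.06.
At the golden rule the marginal product of capital equals n+δ: 0.34·k^(0.34−1) = 0.06. Solving, k_gold = (0.34/0.06)^(1/0.66) ≈ 13.8486.
y_gold = 13.8486^0.34 ≈ 2.4439.

(a) k_gold ≈ 13.85; (b) y_gold ≈ 2.44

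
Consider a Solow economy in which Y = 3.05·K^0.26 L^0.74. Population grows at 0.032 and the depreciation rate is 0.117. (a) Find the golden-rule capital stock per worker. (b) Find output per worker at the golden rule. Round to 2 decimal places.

The effective depreciation rate is n + δ = 0.032 + 0.117 = 0.149.
Setting f'(k) = n+δ gives 0.26·3.05·k^(0.26−1) = 0.149, hence k_gold = (0.26·3.05/0.149)^(1/0.74) ≈ 9.5763.
y_gold = 3.05·9.5763^0.26 ≈ 5.4880.

(a) k_gold ≈ 9.58; (b) y_gold ≈ 5.49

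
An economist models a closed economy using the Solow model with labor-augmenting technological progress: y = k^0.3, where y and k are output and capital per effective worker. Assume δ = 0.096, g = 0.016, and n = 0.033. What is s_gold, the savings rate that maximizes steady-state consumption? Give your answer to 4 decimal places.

Break-even investment rate: n + g + δ = 0.033 + 0.016 + 0.096 = 0.145.
At the golden rule MPK = n+g+δ, and in any Cobb-Douglas steady state s = (n+g+δ)·k/y = MPK·k/y = capital's share 0.3.

s_gold = 0.3000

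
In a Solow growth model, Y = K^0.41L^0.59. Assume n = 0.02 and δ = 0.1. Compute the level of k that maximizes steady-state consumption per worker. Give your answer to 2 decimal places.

Break-even investment rate: n + δ = 0.02 + 0.1 = 0.12.
Golden rule sets MPK = n+δ: 0.41·k^(0.41−1) = 0.12, so k_gold = (0.41/0.12)^(1/0.59) ≈ 8.0244.

k_gold ≈ 8.02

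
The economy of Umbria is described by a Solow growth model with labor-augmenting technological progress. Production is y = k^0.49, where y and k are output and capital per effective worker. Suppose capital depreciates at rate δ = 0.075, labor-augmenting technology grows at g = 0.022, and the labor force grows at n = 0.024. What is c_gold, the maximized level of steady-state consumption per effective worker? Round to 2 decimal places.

Capital per effective worker breaks even when investment replaces (n + g + δ)·k; here n + g + δ = 0.121.
Golden rule sets MPK = n+g+δ: 0.49·k^(0.49−1) = 0.121, so k_gold = (0.49/0.121)^(1/0.51) ≈ 15.5239.
y_gold = 15.5239^0.49 ≈ 3.8335.
c_gold = y_gold − (n+g+δ)·k_gold = 3.8335 − 0.121·15.5239 ≈ 1.9551.

c_gold ≈ 1.96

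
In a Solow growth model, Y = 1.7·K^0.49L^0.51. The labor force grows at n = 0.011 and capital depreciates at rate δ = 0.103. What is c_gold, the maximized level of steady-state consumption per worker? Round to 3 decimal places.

Break-even investment rate: n + δ = 0.011 + 0.103 = 0.114.
Maximizing c = f(k) − (n+δ)·k gives f'(k) = n+δ, i.e. 0.49·1.7·k^(0.49−1) = 0.114, so k_gold = (0.49·1.7/0.114)^(1/0.51) ≈ 49.3865.
y_gold = 1.7·49.3865^0.49 ≈ 11.4899.
c_gold = y_gold − (n+δ)·k_gold = 11.4899 − 0.114·49.3865 ≈ 5.8599.

c_gold ≈ 5.860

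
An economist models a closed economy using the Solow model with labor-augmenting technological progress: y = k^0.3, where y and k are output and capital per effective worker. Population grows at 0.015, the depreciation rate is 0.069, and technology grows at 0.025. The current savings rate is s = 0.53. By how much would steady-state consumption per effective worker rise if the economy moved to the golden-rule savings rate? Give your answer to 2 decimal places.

Δc ≈ 0.15

Break-even investment rate: n + g + δ = 0.015 + 0.025 + 0.069 = 0.109.
Current steady state (s = 0.53): k* = (0.53/0.109)^(1/0.7) ≈ 9.5766, y* = 9.5766^0.3 ≈ 1.9695, c* = (1−0.53)·1.9695 ≈ 0.9257.
Maximizing c = f(k) − (n+g+δ)·k gives f'(k) = n+g+δ, i.e. 0.3·k^(0.3−1) = 0.109, so k_gold = (0.3/0.109)^(1/0.7) ≈ 4.2475.
y_gold = 4.2475^0.3 ≈ 1.5433, c_gold = y_gold − 0.109·k_gold ≈ 1.0803.
Gain: Δc = 1.0803 − 0.9257 ≈ 0.1546.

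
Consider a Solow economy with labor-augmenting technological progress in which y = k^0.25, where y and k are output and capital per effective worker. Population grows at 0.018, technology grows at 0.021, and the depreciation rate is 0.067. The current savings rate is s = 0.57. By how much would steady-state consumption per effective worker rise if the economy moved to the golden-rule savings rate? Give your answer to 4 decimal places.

Δc ≈ 0.2450

The effective depreciation rate is n + g + δ = 0.018 + 0.021 + 0.067 = 0.106.
Current steady state (s = 0.57): k* = (0.57/0.106)^(1/0.75) ≈ 9.4209, y* = 9.4209^0.25 ≈ 1.7520, c* = (1−0.57)·1.7520 ≈ 0.7533.
At the golden rule the marginal product of capital equals n+g+δ: 0.25·k^(0.25−1) = 0.106. Solving, k_gold = (0.25/0.106)^(1/0.75) ≈ 3.1394.
y_gold = 3.1394^0.25 ≈ 1.3311, c_gold = y_gold − 0.106·k_gold ≈ 0.9983.
Gain: Δc = 0.9983 − 0.7533 ≈ 0.2450.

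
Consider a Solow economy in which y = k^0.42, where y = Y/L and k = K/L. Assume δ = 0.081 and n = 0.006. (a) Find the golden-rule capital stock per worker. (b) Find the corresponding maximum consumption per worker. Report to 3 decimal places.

(a) k_gold ≈ 15.095; (b) c_gold ≈ 1.814

Break-even investment rate: n + δ = 0.006 + 0.081 = 0.087.
Maximizing c = f(k) − (n+δ)·k gives f'(k) = n+δ, i.e. 0.42·k^(0.42−1) = 0.087, so k_gold = (0.42/0.087)^(1/0.58) ≈ 15.0954.
y_gold = 15.0954^0.42 ≈ 3.1269; c_gold = y_gold − 0.087·k_gold ≈ 1.8136.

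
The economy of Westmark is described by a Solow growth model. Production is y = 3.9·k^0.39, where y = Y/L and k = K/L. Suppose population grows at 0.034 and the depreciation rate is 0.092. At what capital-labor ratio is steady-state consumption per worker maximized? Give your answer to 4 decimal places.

Capital per worker breaks even when investment replaces (n + δ)·k; here n + δ = 0.126.
Maximizing c = f(k) − (n+δ)·k gives f'(k) = n+δ, i.e. 0.39·3.9·k^(0.39−1) = 0.126, so k_gold = (0.39·3.9/0.126)^(1/0.61) ≈ 59.3437.

k_gold ≈ 59.3437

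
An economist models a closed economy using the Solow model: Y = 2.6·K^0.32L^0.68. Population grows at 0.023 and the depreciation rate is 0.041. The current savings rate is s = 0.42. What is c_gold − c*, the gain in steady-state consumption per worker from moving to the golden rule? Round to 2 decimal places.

Δc ≈ 0.18

Break-even investment rate: n + δ = 0.023 + 0.041 = 0.064.
Current steady state (s = 0.42): k* = (0.42·2.6/0.064)^(1/0.68) ≈ 64.8377, y* = 2.6·64.8377^0.32 ≈ 9.8800, c* = (1−0.42)·9.8800 ≈ 5.7304.
At the golden rule the marginal product of capital equals n+δ: 0.32·2.6·k^(0.32−1) = 0.064. Solving, k_gold = (0.32·2.6/0.064)^(1/0.68) ≈ 43.4662.
y_gold = 2.6·43.4662^0.32 ≈ 8.6932, c_gold = y_gold − 0.064·k_gold ≈ 5.9114.
Gain: Δc = 5.9114 − 5.7304 ≈ 0.1810.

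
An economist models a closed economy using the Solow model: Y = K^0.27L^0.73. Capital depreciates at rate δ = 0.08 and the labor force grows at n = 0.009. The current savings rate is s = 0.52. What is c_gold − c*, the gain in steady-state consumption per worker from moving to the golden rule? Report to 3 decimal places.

Δc ≈ 0.178

Break-even investment rate: n + δ = 0.009 + 0.08 = 0.089.
Current steady state (s = 0.52): k* = (0.52/0.089)^(1/0.73) ≈ 11.2242, y* = 11.2242^0.27 ≈ 1.9211, c* = (1−0.52)·1.9211 ≈ 0.9221.
At the golden rule the marginal product of capital equals n+δ: 0.27·k^(0.27−1) = 0.089. Solving, k_gold = (0.27/0.089)^(1/0.73) ≈ 4.5734.
y_gold = 4.5734^0.27 ≈ 1.5075, c_gold = y_gold − 0.089·k_gold ≈ 1.1005.
Gain: Δc = 1.1005 − 0.9221 ≈ 0.1784.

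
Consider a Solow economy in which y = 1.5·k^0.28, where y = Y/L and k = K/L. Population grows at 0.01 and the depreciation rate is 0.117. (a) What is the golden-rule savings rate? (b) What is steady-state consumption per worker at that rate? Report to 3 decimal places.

(a) s_gold = 0.280; (b) c_gold ≈ 1.720

Capital per worker breaks even when investment replaces (n + δ)·k; here n + δ = 0.127.
For Cobb-Douglas, s_gold equals capital's share: s_gold = 0.28.
Golden rule sets MPK = n+δ: 0.28·1.5·k^(0.28−1) = 0.127, so k_gold = (0.28·1.5/0.127)^(1/0.72) ≈ 5.2657.
y_gold = 1.5·5.2657^0.28 ≈ 2.3883; c_gold = (1−0.28)·y_gold ≈ 1.7196.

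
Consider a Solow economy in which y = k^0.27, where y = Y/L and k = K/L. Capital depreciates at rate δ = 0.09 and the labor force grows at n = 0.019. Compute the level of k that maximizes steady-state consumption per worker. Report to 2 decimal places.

The effective depreciation rate is n + δ = 0.019 + 0.09 = 0.109.
At the golden rule the marginal product of capital equals n+δ: 0.27·k^(0.27−1) = 0.109. Solving, k_gold = (0.27/0.109)^(1/0.73) ≈ 3.4645.

k_gold ≈ 3.46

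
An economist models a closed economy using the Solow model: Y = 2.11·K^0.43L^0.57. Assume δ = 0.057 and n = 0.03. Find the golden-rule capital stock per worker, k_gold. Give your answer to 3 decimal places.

The effective depreciation rate is n + δ = 0.03 + 0.057 = 0.087.
Golden rule sets MPK = n+δ: 0.43·2.11·k^(0.43−1) = 0.087, so k_gold = (0.43·2.11/0.087)^(1/0.57) ≈ 61.1465.

k_gold ≈ 61.146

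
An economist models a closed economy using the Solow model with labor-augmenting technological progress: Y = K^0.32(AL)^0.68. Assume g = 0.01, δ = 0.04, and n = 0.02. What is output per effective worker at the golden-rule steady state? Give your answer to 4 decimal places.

y_gold ≈ 2.0446

Break-even investment rate: n + g + δ = 0.02 + 0.01 + 0.04 = 0.07.
Golden rule sets MPK = n+g+δ: 0.32·k^(0.32−1) = 0.07, so k_gold = (0.32/0.07)^(1/0.68) ≈ 9.3468.
Output: y_gold = k_gold^0.32 = 9.3468^0.32 ≈ 2.0446.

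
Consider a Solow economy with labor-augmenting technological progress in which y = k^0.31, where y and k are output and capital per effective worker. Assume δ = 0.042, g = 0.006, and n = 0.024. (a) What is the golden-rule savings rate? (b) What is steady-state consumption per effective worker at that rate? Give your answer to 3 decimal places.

(a) s_gold = 0.310; (b) c_gold ≈ 1.330

Capital per effective worker breaks even when investment replaces (n + g + δ)·k; here n + g + δ = 0.072.
For Cobb-Douglas, s_gold equals capital's share: s_gold = 0.31.
Setting f'(k) = n+g+δ gives 0.31·k^(0.31−1) = 0.072, hence k_gold = (0.31/0.072)^(1/0.69) ≈ 8.2963.
y_gold = 8.2963^0.31 ≈ 1.9269; c_gold = (1−0.31)·y_gold ≈ 1.3295.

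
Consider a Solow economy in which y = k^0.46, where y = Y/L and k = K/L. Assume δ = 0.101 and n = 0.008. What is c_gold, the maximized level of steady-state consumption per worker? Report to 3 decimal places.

c_gold ≈ 1.841

The effective depreciation rate is n + δ = 0.008 + 0.101 = 0.109.
Maximizing c = f(k) − (n+δ)·k gives f'(k) = n+δ, i.e. 0.46·k^(0.46−1) = 0.109, so k_gold = (0.46/0.109)^(1/0.54) ≈ 14.3887.
y_gold = 14.3887^0.46 ≈ 3.4095.
c_gold = y_gold − (n+δ)·k_gold = 3.4095 − 0.109·14.3887 ≈ 1.8411.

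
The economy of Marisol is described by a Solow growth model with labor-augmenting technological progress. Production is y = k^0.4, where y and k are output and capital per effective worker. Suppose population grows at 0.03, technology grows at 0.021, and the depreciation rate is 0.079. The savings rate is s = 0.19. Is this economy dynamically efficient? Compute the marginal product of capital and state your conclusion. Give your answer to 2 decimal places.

Capital per effective worker breaks even when investment replaces (n + g + δ)·k; here n + g + δ = 0.13.
Steady-state k*: s·k^0.4 = 0.13·k gives k* = (0.19/0.13)^(1/0.6) ≈ 1.8823.
MPK = 0.4·1.8823^(-0.6) ≈ 0.2737.
MPK > n+g+δ = 0.13, so the economy is dynamically efficient (under-saving).

dynamically efficient; MPK ≈ 0.27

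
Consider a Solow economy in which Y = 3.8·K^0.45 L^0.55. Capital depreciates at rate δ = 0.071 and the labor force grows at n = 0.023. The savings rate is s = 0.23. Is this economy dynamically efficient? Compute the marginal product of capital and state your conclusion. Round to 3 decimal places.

The effective depreciation rate is n + δ = 0.023 + 0.071 = 0.094.
Steady-state k*: s·A·k^0.45 = 0.094·k gives k* = (0.23·3.8/0.094)^(1/0.55) ≈ 57.6365.
MPK = 0.45·3.8·57.6365^(-0.55) ≈ 0.1839.
MPK > n+δ = 0.094, so the economy is dynamically efficient (under-saving).

dynamically efficient; MPK ≈ 0.184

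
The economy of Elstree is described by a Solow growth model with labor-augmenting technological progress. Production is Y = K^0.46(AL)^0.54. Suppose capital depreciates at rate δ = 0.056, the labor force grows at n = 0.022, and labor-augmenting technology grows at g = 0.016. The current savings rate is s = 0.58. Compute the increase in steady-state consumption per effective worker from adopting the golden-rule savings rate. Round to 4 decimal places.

Break-even investment rate: n + g + δ = 0.022 + 0.016 + 0.056 = 0.094.
Current steady state (s = 0.58): k* = (0.58/0.094)^(1/0.54) ≈ 29.0749, y* = 29.0749^0.46 ≈ 4.7121, c* = (1−0.58)·4.7121 ≈ 1.9791.
At the golden rule the marginal product of capital equals n+g+δ: 0.46·k^(0.46−1) = 0.094. Solving, k_gold = (0.46/0.094)^(1/0.54) ≈ 18.9275.
y_gold = 18.9275^0.46 ≈ 3.8678, c_gold = y_gold − 0.094·k_gold ≈ 2.0886.
Gain: Δc = 2.0886 − 1.9791 ≈ 0.1095.

Δc ≈ 0.1095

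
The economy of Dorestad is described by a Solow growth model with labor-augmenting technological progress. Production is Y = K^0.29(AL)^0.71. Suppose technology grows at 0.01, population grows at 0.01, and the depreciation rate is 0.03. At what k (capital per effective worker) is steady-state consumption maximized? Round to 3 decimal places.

Capital per effective worker breaks even when investment replaces (n + g + δ)·k; here n + g + δ = 0.05.
Golden rule sets MPK = n+g+δ: 0.29·k^(0.29−1) = 0.05, so k_gold = (0.29/0.05)^(1/0.71) ≈ 11.8919.

k_gold ≈ 11.892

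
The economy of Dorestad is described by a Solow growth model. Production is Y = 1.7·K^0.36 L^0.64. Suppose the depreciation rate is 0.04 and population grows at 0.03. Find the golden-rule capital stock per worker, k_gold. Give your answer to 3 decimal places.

The effective depreciation rate is n + δ = 0.03 + 0.04 = 0.07.
Setting f'(k) = n+δ gives 0.36·1.7·k^(0.36−1) = 0.07, hence k_gold = (0.36·1.7/0.07)^(1/0.64) ≈ 29.6028.

k_gold ≈ 29.603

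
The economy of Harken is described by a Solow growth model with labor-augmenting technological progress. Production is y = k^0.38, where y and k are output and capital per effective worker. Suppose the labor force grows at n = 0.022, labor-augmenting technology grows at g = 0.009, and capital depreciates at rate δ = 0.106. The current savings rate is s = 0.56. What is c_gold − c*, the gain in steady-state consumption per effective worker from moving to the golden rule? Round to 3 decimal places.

The effective depreciation rate is n + g + δ = 0.022 + 0.009 + 0.106 = 0.137.
Current steady state (s = 0.56): k* = (0.56/0.137)^(1/0.62) ≈ 9.6881, y* = 9.6881^0.38 ≈ 2.3701, c* = (1−0.56)·2.3701 ≈ 1.0429.
At the golden rule the marginal product of capital equals n+g+δ: 0.38·k^(0.38−1) = 0.137. Solving, k_gold = (0.38/0.137)^(1/0.62) ≈ 5.1834.
y_gold = 5.1834^0.38 ≈ 1.8688, c_gold = y_gold − 0.137·k_gold ≈ 1.1586.
Gain: Δc = 1.1586 − 1.0429 ≈ 0.1158.

Δc ≈ 0.116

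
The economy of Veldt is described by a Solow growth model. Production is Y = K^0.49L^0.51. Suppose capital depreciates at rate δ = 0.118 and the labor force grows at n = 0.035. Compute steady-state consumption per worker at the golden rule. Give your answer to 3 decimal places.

Break-even investment rate: n + δ = 0.035 + 0.118 = 0.153.
Setting f'(k) = n+δ gives 0.49·k^(0.49−1) = 0.153, hence k_gold = (0.49/0.153)^(1/0.51) ≈ 9.7991.
y_gold = 9.7991^0.49 ≈ 3.0597.
c_gold = y_gold − (n+δ)·k_gold = 3.0597 − 0.153·9.7991 ≈ 1.5605.

c_gold ≈ 1.560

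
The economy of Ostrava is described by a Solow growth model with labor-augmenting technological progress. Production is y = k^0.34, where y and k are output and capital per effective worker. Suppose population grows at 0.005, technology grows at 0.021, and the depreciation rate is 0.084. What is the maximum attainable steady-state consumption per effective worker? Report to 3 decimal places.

c_gold ≈ 1.180

Capital per effective worker breaks even when investment replaces (n + g + δ)·k; here n + g + δ = 0.11.
Maximizing c = f(k) − (n+g+δ)·k gives f'(k) = n+g+δ, i.e. 0.34·k^(0.34−1) = 0.11, so k_gold = (0.34/0.11)^(1/0.66) ≈ 5.5278.
y_gold = 5.5278^0.34 ≈ 1.7884.
c_gold = y_gold − (n+g+δ)·k_gold = 1.7884 − 0.11·5.5278 ≈ 1.1804.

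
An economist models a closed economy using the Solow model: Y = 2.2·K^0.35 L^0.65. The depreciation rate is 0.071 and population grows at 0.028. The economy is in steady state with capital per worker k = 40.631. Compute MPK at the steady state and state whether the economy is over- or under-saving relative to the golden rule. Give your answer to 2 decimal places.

over-saving; MPK ≈ 0.07

n + δ = 0.028 + 0.071 = 0.099.
MPK = 0.35·2.2·k^(0.35−1) = 0.35·2.2·40.631^(-0.65) ≈ 0.0693.
MPK < 0.099, so the economy is dynamically inefficient (over-saving).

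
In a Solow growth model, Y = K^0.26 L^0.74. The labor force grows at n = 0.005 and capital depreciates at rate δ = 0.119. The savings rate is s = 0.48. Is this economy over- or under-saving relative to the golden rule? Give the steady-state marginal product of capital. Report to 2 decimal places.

Break-even investment rate: n + δ = 0.005 + 0.119 = 0.124.
Steady-state k*: s·k^0.26 = 0.124·k gives k* = (0.48/0.124)^(1/0.74) ≈ 6.2280.
MPK = 0.26·6.2280^(-0.74) ≈ 0.0672.
MPK < n+δ = 0.124, so the economy is dynamically inefficient (over-saving).

over-saving; MPK ≈ 0.07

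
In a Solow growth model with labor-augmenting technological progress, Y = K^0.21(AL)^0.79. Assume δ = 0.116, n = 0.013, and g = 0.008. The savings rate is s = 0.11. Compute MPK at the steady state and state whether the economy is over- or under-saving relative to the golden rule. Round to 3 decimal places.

under-saving; MPK ≈ 0.262

Break-even investment rate: n + g + δ = 0.013 + 0.008 + 0.116 = 0.137.
Steady-state k*: s·k^0.21 = 0.137·k gives k* = (0.11/0.137)^(1/0.79) ≈ 0.7574.
MPK = 0.21·0.7574^(-0.79) ≈ 0.2615.
MPK > n+g+δ = 0.137, so the economy is dynamically efficient (under-saving).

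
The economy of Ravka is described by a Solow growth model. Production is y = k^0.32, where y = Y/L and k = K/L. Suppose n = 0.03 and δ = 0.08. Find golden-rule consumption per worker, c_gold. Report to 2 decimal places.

c_gold ≈ 1.12

Capital per worker breaks even when investment replaces (n + δ)·k; here n + δ = 0.11.
Setting f'(k) = n+δ gives 0.32·k^(0.32−1) = 0.11, hence k_gold = (0.32/0.11)^(1/0.68) ≈ 4.8083.
y_gold = 4.8083^0.32 ≈ 1.6529.
c_gold = y_gold − (n+δ)·k_gold = 1.6529 − 0.11·4.8083 ≈ 1.1240.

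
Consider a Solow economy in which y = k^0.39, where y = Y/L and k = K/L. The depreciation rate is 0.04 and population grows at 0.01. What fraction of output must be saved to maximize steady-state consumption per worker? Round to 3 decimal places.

n + δ = 0.01 + 0.04 = 0.05.
At the golden rule MPK = n+δ, and in any Cobb-Douglas steady state s = (n+δ)·k/y = MPK·k/y = capital's share 0.39.

s_gold = 0.390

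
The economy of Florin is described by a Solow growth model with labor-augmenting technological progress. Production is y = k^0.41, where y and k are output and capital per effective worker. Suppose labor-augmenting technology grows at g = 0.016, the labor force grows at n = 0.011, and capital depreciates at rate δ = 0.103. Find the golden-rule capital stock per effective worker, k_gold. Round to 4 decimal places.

k_gold ≈ 7.0064

n + g + δ = 0.011 + 0.016 + 0.103 = 0.13.
Setting f'(k) = n+g+δ gives 0.41·k^(0.41−1) = 0.13, hence k_gold = (0.41/0.13)^(1/0.59) ≈ 7.0064.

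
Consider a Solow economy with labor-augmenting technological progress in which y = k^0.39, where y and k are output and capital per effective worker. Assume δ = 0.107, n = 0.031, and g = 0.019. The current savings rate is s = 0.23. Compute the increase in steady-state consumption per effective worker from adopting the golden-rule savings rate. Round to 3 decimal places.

The effective depreciation rate is n + g + δ = 0.031 + 0.019 + 0.107 = 0.157.
Current steady state (s = 0.23): k* = (0.23/0.157)^(1/0.61) ≈ 1.8700, y* = 1.8700^0.39 ≈ 1.2765, c* = (1−0.23)·1.2765 ≈ 0.9829.
Maximizing c = f(k) − (n+g+δ)·k gives f'(k) = n+g+δ, i.e. 0.39·k^(0.39−1) = 0.157, so k_gold = (0.39/0.157)^(1/0.61) ≈ 4.4444.
y_gold = 4.4444^0.39 ≈ 1.7891, c_gold = y_gold − 0.157·k_gold ≈ 1.0914.
Gain: Δc = 1.0914 − 0.9829 ≈ 0.1085.

Δc ≈ 0.108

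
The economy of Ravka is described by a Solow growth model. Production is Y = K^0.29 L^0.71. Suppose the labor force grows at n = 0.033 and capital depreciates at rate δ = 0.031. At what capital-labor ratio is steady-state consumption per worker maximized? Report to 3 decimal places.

n + δ = 0.033 + 0.031 = 0.064.
Maximizing c = f(k) − (n+δ)·k gives f'(k) = n+δ, i.e. 0.29·k^(0.29−1) = 0.064, so k_gold = (0.29/0.064)^(1/0.71) ≈ 8.3994.

k_gold ≈ 8.399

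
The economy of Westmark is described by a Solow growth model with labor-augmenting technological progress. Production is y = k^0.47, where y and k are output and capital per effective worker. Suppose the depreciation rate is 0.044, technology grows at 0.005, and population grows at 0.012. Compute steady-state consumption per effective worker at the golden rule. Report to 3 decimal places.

c_gold ≈ 3.241

Break-even investment rate: n + g + δ = 0.012 + 0.005 + 0.044 = 0.061.
Maximizing c = f(k) − (n+g+δ)·k gives f'(k) = n+g+δ, i.e. 0.47·k^(0.47−1) = 0.061, so k_gold = (0.47/0.061)^(1/0.53) ≈ 47.1137.
y_gold = 47.1137^0.47 ≈ 6.1148.
c_gold = y_gold − (n+g+δ)·k_gold = 6.1148 − 0.061·47.1137 ≈ 3.2408.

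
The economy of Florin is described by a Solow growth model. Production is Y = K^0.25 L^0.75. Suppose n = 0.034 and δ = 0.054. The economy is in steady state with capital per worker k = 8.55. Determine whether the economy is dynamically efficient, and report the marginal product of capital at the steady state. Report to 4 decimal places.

dynamically inefficient; MPK ≈ 0.0500

n + δ = 0.034 + 0.054 = 0.088.
MPK = 0.25·k^(0.25−1) = 0.25·8.55^(-0.75) ≈ 0.0500.
MPK < 0.088, so the economy is dynamically inefficient (over-saving).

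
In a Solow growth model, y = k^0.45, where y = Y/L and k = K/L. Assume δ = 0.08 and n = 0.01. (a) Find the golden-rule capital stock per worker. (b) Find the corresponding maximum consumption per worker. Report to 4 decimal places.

The effective depreciation rate is n + δ = 0.01 + 0.08 = 0.09.
Setting f'(k) = n+δ gives 0.45·k^(0.45−1) = 0.09, hence k_gold = (0.45/0.09)^(1/0.55) ≈ 18.6575.
y_gold = 18.6575^0.45 ≈ 3.7315; c_gold = y_gold − 0.09·k_gold ≈ 2.0523.

(a) k_gold ≈ 18.6575; (b) c_gold ≈ 2.0523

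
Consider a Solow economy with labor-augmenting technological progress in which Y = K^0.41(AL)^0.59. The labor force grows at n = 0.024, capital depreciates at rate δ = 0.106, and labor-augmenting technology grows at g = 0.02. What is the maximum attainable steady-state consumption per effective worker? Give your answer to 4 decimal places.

Capital per effective worker breaks even when investment replaces (n + g + δ)·k; here n + g + δ = 0.15.
At the golden rule the marginal product of capital equals n+g+δ: 0.41·k^(0.41−1) = 0.15. Solving, k_gold = (0.41/0.15)^(1/0.59) ≈ 5.4974.
y_gold = 5.4974^0.41 ≈ 2.0112.
c_gold = y_gold − (n+g+δ)·k_gold = 2.0112 − 0.15·5.4974 ≈ 1.1866.

c_gold ≈ 1.1866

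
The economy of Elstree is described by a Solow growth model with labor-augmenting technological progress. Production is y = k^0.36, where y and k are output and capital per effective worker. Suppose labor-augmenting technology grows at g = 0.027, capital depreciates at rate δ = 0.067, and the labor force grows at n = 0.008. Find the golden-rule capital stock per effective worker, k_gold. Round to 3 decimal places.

Capital per effective worker breaks even when investment replaces (n + g + δ)·k; here n + g + δ = 0.102.
Maximizing c = f(k) − (n+g+δ)·k gives f'(k) = n+g+δ, i.e. 0.36·k^(0.36−1) = 0.102, so k_gold = (0.36/0.102)^(1/0.64) ≈ 7.1744.

k_gold ≈ 7.174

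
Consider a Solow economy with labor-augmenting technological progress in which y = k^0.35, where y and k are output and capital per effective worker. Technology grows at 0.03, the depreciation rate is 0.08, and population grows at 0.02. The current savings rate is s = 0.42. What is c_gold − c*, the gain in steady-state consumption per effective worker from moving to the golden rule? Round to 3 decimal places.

Break-even investment rate: n + g + δ = 0.02 + 0.03 + 0.08 = 0.13.
Current steady state (s = 0.42): k* = (0.42/0.13)^(1/0.65) ≈ 6.0750, y* = 6.0750^0.35 ≈ 1.8804, c* = (1−0.42)·1.8804 ≈ 1.0906.
Maximizing c = f(k) − (n+g+δ)·k gives f'(k) = n+g+δ, i.e. 0.35·k^(0.35−1) = 0.13, so k_gold = (0.35/0.13)^(1/0.65) ≈ 4.5891.
y_gold = 4.5891^0.35 ≈ 1.7045, c_gold = y_gold − 0.13·k_gold ≈ 1.1079.
Gain: Δc = 1.1079 − 1.0906 ≈ 0.0173.

Δc ≈ 0.017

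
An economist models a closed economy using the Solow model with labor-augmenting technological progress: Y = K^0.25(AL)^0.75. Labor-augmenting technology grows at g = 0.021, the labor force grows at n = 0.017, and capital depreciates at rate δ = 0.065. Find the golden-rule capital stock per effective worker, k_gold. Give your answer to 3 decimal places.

k_gold ≈ 3.262

Break-even investment rate: n + g + δ = 0.017 + 0.021 + 0.065 = 0.103.
Golden rule sets MPK = n+g+δ: 0.25·k^(0.25−1) = 0.103, so k_gold = (0.25/0.103)^(1/0.75) ≈ 3.2619.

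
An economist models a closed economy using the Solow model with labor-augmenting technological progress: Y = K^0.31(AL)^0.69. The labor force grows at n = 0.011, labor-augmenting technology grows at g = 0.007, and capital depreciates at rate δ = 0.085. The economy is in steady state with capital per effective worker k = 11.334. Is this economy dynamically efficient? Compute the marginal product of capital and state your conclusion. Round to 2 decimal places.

Break-even investment rate: n + g + δ = 0.011 + 0.007 + 0.085 = 0.103.
MPK = 0.31·k^(0.31−1) = 0.31·11.334^(-0.69) ≈ 0.0581.
MPK < 0.103, so the economy is dynamically inefficient (over-saving).

dynamically inefficient; MPK ≈ 0.06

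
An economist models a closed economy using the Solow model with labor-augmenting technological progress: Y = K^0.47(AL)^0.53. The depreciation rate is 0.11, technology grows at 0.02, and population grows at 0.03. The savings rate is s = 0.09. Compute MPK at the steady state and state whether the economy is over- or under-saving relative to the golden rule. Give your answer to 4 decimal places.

n + g + δ = 0.03 + 0.02 + 0.11 = 0.16.
Steady-state k*: s·k^0.47 = 0.16·k gives k* = (0.09/0.16)^(1/0.53) ≈ 0.3377.
MPK = 0.47·0.3377^(-0.53) ≈ 0.8356.
MPK > n+g+δ = 0.16, so the economy is dynamically efficient (under-saving).

under-saving; MPK ≈ 0.8356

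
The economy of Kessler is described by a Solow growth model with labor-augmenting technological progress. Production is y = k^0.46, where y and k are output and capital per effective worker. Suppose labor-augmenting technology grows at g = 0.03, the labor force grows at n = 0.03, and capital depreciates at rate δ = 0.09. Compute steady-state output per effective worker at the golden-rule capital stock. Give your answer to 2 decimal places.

y_gold ≈ 2.60

n + g + δ = 0.03 + 0.03 + 0.09 = 0.15.
Golden rule sets MPK = n+g+δ: 0.46·k^(0.46−1) = 0.15, so k_gold = (0.46/0.15)^(1/0.54) ≈ 7.9659.
Output: y_gold = k_gold^0.46 = 7.9659^0.46 ≈ 2.5976.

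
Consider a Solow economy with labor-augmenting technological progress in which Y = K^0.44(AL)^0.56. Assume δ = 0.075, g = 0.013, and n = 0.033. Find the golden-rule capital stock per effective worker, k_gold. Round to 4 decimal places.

The effective depreciation rate is n + g + δ = 0.033 + 0.013 + 0.075 = 0.121.
Maximizing c = f(k) − (n+g+δ)·k gives f'(k) = n+g+δ, i.e. 0.44·k^(0.44−1) = 0.121, so k_gold = (0.44/0.121)^(1/0.56) ≈ 10.0275.

k_gold ≈ 10.0275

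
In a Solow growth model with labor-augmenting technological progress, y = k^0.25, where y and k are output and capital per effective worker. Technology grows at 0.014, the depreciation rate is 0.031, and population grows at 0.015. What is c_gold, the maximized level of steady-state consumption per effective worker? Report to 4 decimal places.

c_gold ≈ 1.2069

n + g + δ = 0.015 + 0.014 + 0.031 = 0.06.
At the golden rule the marginal product of capital equals n+g+δ: 0.25·k^(0.25−1) = 0.06. Solving, k_gold = (0.25/0.06)^(1/0.75) ≈ 6.7048.
y_gold = 6.7048^0.25 ≈ 1.6091.
c_gold = y_gold − (n+g+δ)·k_gold = 1.6091 − 0.06·6.7048 ≈ 1.2069.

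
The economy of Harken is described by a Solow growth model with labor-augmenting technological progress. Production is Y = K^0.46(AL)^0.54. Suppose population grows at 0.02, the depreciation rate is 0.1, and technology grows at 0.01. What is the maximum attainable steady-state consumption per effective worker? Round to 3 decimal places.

n + g + δ = 0.02 + 0.01 + 0.1 = 0.13.
At the golden rule the marginal product of capital equals n+g+δ: 0.46·k^(0.46−1) = 0.13. Solving, k_gold = (0.46/0.13)^(1/0.54) ≈ 10.3830.
y_gold = 10.3830^0.46 ≈ 2.9343.
c_gold = y_gold − (n+g+δ)·k_gold = 2.9343 − 0.13·10.3830 ≈ 1.5845.

c_gold ≈ 1.585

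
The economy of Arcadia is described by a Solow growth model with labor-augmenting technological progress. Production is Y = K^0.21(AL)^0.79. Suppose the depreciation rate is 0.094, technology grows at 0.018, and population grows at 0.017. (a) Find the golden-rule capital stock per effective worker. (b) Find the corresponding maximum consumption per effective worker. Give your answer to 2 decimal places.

(a) k_gold ≈ 1.85; (b) c_gold ≈ 0.90

The effective depreciation rate is n + g + δ = 0.017 + 0.018 + 0.094 = 0.129.
At the golden rule the marginal product of capital equals n+g+δ: 0.21·k^(0.21−1) = 0.129. Solving, k_gold = (0.21/0.129)^(1/0.79) ≈ 1.8530.
y_gold = 1.8530^0.21 ≈ 1.1383; c_gold = y_gold − 0.129·k_gold ≈ 0.8993.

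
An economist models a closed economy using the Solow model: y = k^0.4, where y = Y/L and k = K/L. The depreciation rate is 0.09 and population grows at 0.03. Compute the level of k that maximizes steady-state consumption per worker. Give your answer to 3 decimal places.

k_gold ≈ 7.438

Break-even investment rate: n + δ = 0.03 + 0.09 = 0.12.
Maximizing c = f(k) − (n+δ)·k gives f'(k) = n+δ, i.e. 0.4·k^(0.4−1) = 0.12, so k_gold = (0.4/0.12)^(1/0.6) ≈ 7.4381.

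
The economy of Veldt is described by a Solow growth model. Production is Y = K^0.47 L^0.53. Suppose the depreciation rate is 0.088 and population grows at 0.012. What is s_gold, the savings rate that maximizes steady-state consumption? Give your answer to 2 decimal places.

s_gold = 0.47

The effective depreciation rate is n + δ = 0.012 + 0.088 = 0.1.
At the golden rule MPK = n+δ, and in any Cobb-Douglas steady state s = (n+δ)·k/y = MPK·k/y = capital's share 0.47.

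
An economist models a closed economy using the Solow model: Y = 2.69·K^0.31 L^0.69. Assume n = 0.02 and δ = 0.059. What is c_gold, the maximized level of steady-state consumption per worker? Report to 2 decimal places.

The effective depreciation rate is n + δ = 0.02 + 0.059 = 0.079.
Maximizing c = f(k) − (n+δ)·k gives f'(k) = n+δ, i.e. 0.31·2.69·k^(0.31−1) = 0.079, so k_gold = (0.31·2.69/0.079)^(1/0.69) ≈ 30.4309.
y_gold = 2.69·30.4309^0.31 ≈ 7.7550.
c_gold = y_gold − (n+δ)·k_gold = 7.7550 − 0.079·30.4309 ≈ 5.3509.

c_gold ≈ 5.35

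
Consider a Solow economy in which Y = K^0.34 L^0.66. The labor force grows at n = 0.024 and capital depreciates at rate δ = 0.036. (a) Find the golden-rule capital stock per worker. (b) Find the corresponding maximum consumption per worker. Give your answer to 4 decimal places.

(a) k_gold ≈ 13.8486; (b) c_gold ≈ 1.6130

Break-even investment rate: n + δ = 0.024 + 0.036 = 0.06.
At the golden rule the marginal product of capital equals n+δ: 0.34·k^(0.34−1) = 0.06. Solving, k_gold = (0.34/0.06)^(1/0.66) ≈ 13.8486.
y_gold = 13.8486^0.34 ≈ 2.4439; c_gold = y_gold − 0.06·k_gold ≈ 1.6130.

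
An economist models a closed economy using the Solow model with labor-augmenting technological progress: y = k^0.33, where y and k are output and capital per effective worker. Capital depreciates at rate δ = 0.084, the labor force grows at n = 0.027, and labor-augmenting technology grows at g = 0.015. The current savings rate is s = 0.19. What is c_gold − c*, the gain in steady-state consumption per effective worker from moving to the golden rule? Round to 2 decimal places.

Break-even investment rate: n + g + δ = 0.027 + 0.015 + 0.084 = 0.126.
Current steady state (s = 0.19): k* = (0.19/0.126)^(1/0.67) ≈ 1.8460, y* = 1.8460^0.33 ≈ 1.2242, c* = (1−0.19)·1.2242 ≈ 0.9916.
At the golden rule the marginal product of capital equals n+g+δ: 0.33·k^(0.33−1) = 0.126. Solving, k_gold = (0.33/0.126)^(1/0.67) ≈ 4.2082.
y_gold = 4.2082^0.33 ≈ 1.6068, c_gold = y_gold − 0.126·k_gold ≈ 1.0765.
Gain: Δc = 1.0765 − 0.9916 ≈ 0.0849.

Δc ≈ 0.08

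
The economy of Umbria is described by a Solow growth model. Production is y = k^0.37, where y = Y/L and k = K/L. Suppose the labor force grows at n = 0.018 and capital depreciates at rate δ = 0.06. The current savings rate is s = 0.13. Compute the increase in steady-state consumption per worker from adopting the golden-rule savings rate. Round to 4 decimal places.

Δc ≈ 0.3975

The effective depreciation rate is n + δ = 0.018 + 0.06 = 0.078.
Current steady state (s = 0.13): k* = (0.13/0.078)^(1/0.63) ≈ 2.2498, y* = 2.2498^0.37 ≈ 1.3499, c* = (1−0.13)·1.3499 ≈ 1.1744.
Golden rule sets MPK = n+δ: 0.37·k^(0.37−1) = 0.078, so k_gold = (0.37/0.078)^(1/0.63) ≈ 11.8355.
y_gold = 11.8355^0.37 ≈ 2.4950, c_gold = y_gold − 0.078·k_gold ≈ 1.5719.
Gain: Δc = 1.5719 − 1.1744 ≈ 0.3975.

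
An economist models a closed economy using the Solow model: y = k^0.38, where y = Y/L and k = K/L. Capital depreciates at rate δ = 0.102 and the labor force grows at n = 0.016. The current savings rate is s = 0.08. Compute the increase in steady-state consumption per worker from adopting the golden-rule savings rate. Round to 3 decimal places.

The effective depreciation rate is n + δ = 0.016 + 0.102 = 0.118.
Current steady state (s = 0.08): k* = (0.08/0.118)^(1/0.62) ≈ 0.5343, y* = 0.5343^0.38 ≈ 0.7880, c* = (1−0.08)·0.7880 ≈ 0.7250.
Setting f'(k) = n+δ gives 0.38·k^(0.38−1) = 0.118, hence k_gold = (0.38/0.118)^(1/0.62) ≈ 6.5947.
y_gold = 6.5947^0.38 ≈ 2.0478, c_gold = y_gold − 0.118·k_gold ≈ 1.2697.
Gain: Δc = 1.2697 − 0.7250 ≈ 0.5447.

Δc ≈ 0.545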